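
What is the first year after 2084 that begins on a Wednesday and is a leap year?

2116

Jan 1 advances by 2 weekdays after a leap year and by 1 after a common year.
2084: Jan 1 is Saturday (leap).
2085: Monday
2086: Tuesday
2087: Wednesday
2088: Thursday (leap)
2089: Saturday
2090: Sunday
2091: Monday
2092: Tuesday (leap)
2093: Thursday
2094: Friday
2095: Saturday
2096: Sunday (leap)
2097: Tuesday
2098: Wednesday
2099: Thursday
2100: Friday
2101: Saturday
2102: Sunday
2103: Monday
2104: Tuesday (leap)
2105: Thursday
2106: Friday
2107: Saturday
2108: Sunday (leap)
2109: Tuesday
2110: Wednesday
2111: Thursday
2112: Friday (leap)
2113: Sunday
2114: Monday
2115: Tuesday
2116: Wednesday (leap)
2116 begins on a Wednesday and is a leap year.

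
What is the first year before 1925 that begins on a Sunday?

Jan 1 advances by 2 weekdays after a leap year and by 1 after a common year.
1925: Jan 1 is Thursday.
1924: Tuesday (leap)
1923: Monday
1922: Sunday
1922 begins on a Sunday

1922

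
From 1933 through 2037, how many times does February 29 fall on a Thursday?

Leap years in 1933–2037: 26 of them.
Feb 29 weekday advances by 5 (mod 7) from one leap year to the next four years later (or differs when a century non-leap intervenes).
Leap-day weekdays: 1936:Sat 1940:Thu✓ 1944:Tue 1948:Sun 1952:Fri 1956:Wed 1960:Mon 1964:Sat 1968:Thu✓ 1972:Tue 1976:Sun 1980:Fri 1984:Wed 1988:Mon 1992:Sat 1996:Thu✓ 2000:Tue 2004:Sun 2008:Fri 2012:Wed 2016:Mon 2020:Sat 2024:Thu✓ 2028:Tue 2032:Sun 2036:Fri
Thursday: 1940, 1968, 1996, 2024 → 4.

4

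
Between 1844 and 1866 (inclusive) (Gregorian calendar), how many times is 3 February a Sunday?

Track 3 February's weekday year by year (advancing +1, or +2 across a Feb 29):
  1844: Sat  1845: Mon (+2)  1846: Tue (+1)  1847: Wed (+1)  1848: Thu (+1)
  1849: Sat (+2)  1850: Sun (+1) ✓  1851: Mon (+1)  1852: Tue (+1)  1853: Thu (+2)
  1854: Fri (+1)  1855: Sat (+1)  1856: Sun (+1) ✓  1857: Tue (+2)  1858: Wed (+1)
  1859: Thu (+1)  1860: Fri (+1)  1861: Sun (+2) ✓  1862: Mon (+1)  1863: Tue (+1)
  1864: Wed (+1)  1865: Fri (+2)  1866: Sat (+1)
Sunday years: 1850, 1856, 1861 — 3 in total.

3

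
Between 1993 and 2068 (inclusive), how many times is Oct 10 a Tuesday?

Track Oct 10's weekday year by year (advancing +1, or +2 across a Feb 29):
  1993: Sun  1994: Mon (+1)  1995: Tue (+1) ✓  1996: Thu (+2)  1997: Fri (+1)
  1998: Sat (+1)  1999: Sun (+1)  2000: Tue (+2) ✓  2001: Wed (+1)  2002: Thu (+1)
  2003: Fri (+1)  2004: Sun (+2)  2005: Mon (+1)  2006: Tue (+1) ✓  … (48 more years) …
  2055: Sun (+1)  2056: Tue (+2) ✓  2057: Wed (+1)  2058: Thu (+1)  2059: Fri (+1)
  2060: Sun (+2)  2061: Mon (+1)  2062: Tue (+1) ✓  2063: Wed (+1)  2064: Fri (+2)
  2065: Sat (+1)  2066: Sun (+1)  2067: Mon (+1)  2068: Wed (+2)
Tuesday years: 1995, 2000, 2006, 2017, 2023, 2028, 2034, 2045, 2051, 2056, 2062 — 11 in total.

11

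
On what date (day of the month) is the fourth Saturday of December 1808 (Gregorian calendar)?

24

December 1, 1808 is a Thursday, so the first Saturday is the 3rd.
The fourth Saturday is 3 + 21 = 24.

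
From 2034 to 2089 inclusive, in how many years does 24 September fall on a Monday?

Track 24 September's weekday year by year (advancing +1, or +2 across a Feb 29):
  2034: Sun  2035: Mon (+1) ✓  2036: Wed (+2)  2037: Thu (+1)  2038: Fri (+1)
  2039: Sat (+1)  2040: Mon (+2) ✓  2041: Tue (+1)  2042: Wed (+1)  2043: Thu (+1)
  2044: Sat (+2)  2045: Sun (+1)  2046: Mon (+1) ✓  2047: Tue (+1)  … (28 more years) …
  2076: Thu (+2)  2077: Fri (+1)  2078: Sat (+1)  2079: Sun (+1)  2080: Tue (+2)
  2081: Wed (+1)  2082: Thu (+1)  2083: Fri (+1)  2084: Sun (+2)  2085: Mon (+1) ✓
  2086: Tue (+1)  2087: Wed (+1)  2088: Fri (+2)  2089: Sat (+1)
Monday years: 2035, 2040, 2046, 2057, 2063, 2068, 2074, 2085 — 8 in total.

8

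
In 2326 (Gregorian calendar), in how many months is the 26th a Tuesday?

2

Check the 26th of each month of 2326: Jan 26: Tue, Feb 26: Fri, Mar 26: Fri, Apr 26: Mon, May 26: Wed, Jun 26: Sat, Jul 26: Mon, Aug 26: Thu, Sep 26: Sun, Oct 26: Tue, Nov 26: Fri, Dec 26: Sun.
Tuesday occurs in January, October — 2 months.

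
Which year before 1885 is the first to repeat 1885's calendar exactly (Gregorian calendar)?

1874

Two years share a calendar iff Jan 1 falls on the same weekday and both are leap or both are common. 1885: Jan 1 is Thursday, common year.
1884: Jan 1 Tuesday, leap
1883: Jan 1 Monday, common
1882: Jan 1 Sunday, common
1881: Jan 1 Saturday, common
1880: Jan 1 Thursday, leap
1879: Jan 1 Wednesday, common
1878: Jan 1 Tuesday, common
1877: Jan 1 Monday, common
1876: Jan 1 Saturday, leap
1875: Jan 1 Friday, common
1874: Jan 1 Thursday, common
1874 matches on both conditions.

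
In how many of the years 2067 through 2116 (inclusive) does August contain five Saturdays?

22

August has 31 days; it has five Saturdays when Saturday falls among the first (month-length − 28) days — i.e. when August 1 is one of Saturday/Friday/Thursday.
August 1 by year: 2067:Mon 2068:Wed 2069:Thu✓ 2070:Fri✓ 2071:Sat✓ 2072:Mon 2073:Tue 2074:Wed 2075:Thu✓ 2076:Sat✓ 2077:Sun 2078:Mon 2079:Tue 2080:Thu✓ 2081:Fri✓ …(20 more)… 2102:Tue 2103:Wed 2104:Fri✓ 2105:Sat✓ 2106:Sun 2107:Mon 2108:Wed 2109:Thu✓ 2110:Fri✓ 2111:Sat✓ 2112:Mon 2113:Tue 2114:Wed 2115:Thu✓ 2116:Sat✓
Years with five Saturdays: 2069, 2070, 2071, 2075, 2076, 2080, 2081, 2082, 2086, 2087, 2092, 2093, 2097, 2098, 2099, 2104, 2105, 2109, 2110, 2111, 2115, 2116 → 22.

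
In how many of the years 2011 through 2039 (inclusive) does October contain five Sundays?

October has 31 days; it has five Sundays when Sunday falls among the first (month-length − 28) days — i.e. when October 1 is one of Sunday/Saturday/Friday.
October 1 by year: 2011:Sat✓ 2012:Mon 2013:Tue 2014:Wed 2015:Thu 2016:Sat✓ 2017:Sun✓ 2018:Mon 2019:Tue 2020:Thu 2021:Fri✓ 2022:Sat✓ 2023:Sun✓ 2024:Tue 2025:Wed 2026:Thu 2027:Fri✓ 2028:Sun✓ 2029:Mon 2030:Tue 2031:Wed 2032:Fri✓ 2033:Sat✓ 2034:Sun✓ 2035:Mon 2036:Wed 2037:Thu 2038:Fri✓ 2039:Sat✓
Years with five Sundays: 2011, 2016, 2017, 2021, 2022, 2023, 2027, 2028, 2032, 2033, 2034, 2038, 2039 → 13.

13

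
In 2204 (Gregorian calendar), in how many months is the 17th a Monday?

Check the 17th of each month of 2204: Jan 17: Tue, Feb 17: Fri, Mar 17: Sat, Apr 17: Tue, May 17: Thu, Jun 17: Sun, Jul 17: Tue, Aug 17: Fri, Sep 17: Mon, Oct 17: Wed, Nov 17: Sat, Dec 17: Mon.
Monday occurs in September, December — 2 months.

2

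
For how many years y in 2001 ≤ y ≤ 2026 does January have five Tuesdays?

January has 31 days; it has five Tuesdays when Tuesday falls among the first (month-length − 28) days — i.e. when January 1 is one of Tuesday/Monday/Sunday.
January 1 by year: 2001:Mon✓ 2002:Tue✓ 2003:Wed 2004:Thu 2005:Sat 2006:Sun✓ 2007:Mon✓ 2008:Tue✓ 2009:Thu 2010:Fri 2011:Sat 2012:Sun✓ 2013:Tue✓ 2014:Wed 2015:Thu 2016:Fri 2017:Sun✓ 2018:Mon✓ 2019:Tue✓ 2020:Wed 2021:Fri 2022:Sat 2023:Sun✓ 2024:Mon✓ 2025:Wed 2026:Thu
Years with five Tuesdays: 2001, 2002, 2006, 2007, 2008, 2012, 2013, 2017, 2018, 2019, 2023, 2024 → 12.

12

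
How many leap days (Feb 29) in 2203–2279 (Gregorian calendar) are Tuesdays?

Leap years in 2203–2279: 19 of them.
Feb 29 weekday advances by 5 (mod 7) from one leap year to the next four years later (or differs when a century non-leap intervenes).
Leap-day weekdays: 2204:Wed 2208:Mon 2212:Sat 2216:Thu 2220:Tue✓ 2224:Sun 2228:Fri 2232:Wed 2236:Mon 2240:Sat 2244:Thu 2248:Tue✓ 2252:Sun 2256:Fri 2260:Wed 2264:Mon 2268:Sat 2272:Thu 2276:Tue✓
Tuesday: 2220, 2248, 2276 → 3.

3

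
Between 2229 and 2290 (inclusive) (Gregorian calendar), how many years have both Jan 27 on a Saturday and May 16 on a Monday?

0

Check each year's weekday for Jan 27 and May 16:
  2229: Tue/Sat  2230: Wed/Sun  2231: Thu/Mon  2232: Fri/Wed  2233: Sun/Thu  2234: Mon/Fri  2235: Tue/Sat  2236: Wed/Mon  2237: Fri/Tue  2238: Sat/Wed  2239: Sun/Thu  2240: Mon/Sat  2241: Wed/Sun  2242: Thu/Mon  …(34 more)…  2277: Sat/Wed  2278: Sun/Thu  2279: Mon/Fri  2280: Tue/Sun  2281: Thu/Mon  2282: Fri/Tue  2283: Sat/Wed  2284: Sun/Fri  2285: Tue/Sat  2286: Wed/Sun  2287: Thu/Mon  2288: Fri/Wed  2289: Sun/Thu  2290: Mon/Fri
Both conditions hold in: no year — 0.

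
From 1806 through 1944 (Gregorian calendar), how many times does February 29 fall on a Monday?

Leap years in 1806–1944: 34 of them.
Feb 29 weekday advances by 5 (mod 7) from one leap year to the next four years later (or differs when a century non-leap intervenes).
Leap-day weekdays: 1808:Mon✓ 1812:Sat 1816:Thu 1820:Tue 1824:Sun 1828:Fri 1832:Wed 1836:Mon✓ 1840:Sat 1844:Thu 1848:Tue 1852:Sun 1856:Fri …(8 more)… 1892:Mon✓ 1896:Sat 1904:Mon✓ 1908:Sat 1912:Thu 1916:Tue 1920:Sun 1924:Fri 1928:Wed 1932:Mon✓ 1936:Sat 1940:Thu 1944:Tue
Monday: 1808, 1836, 1864, 1892, 1904, 1932 → 6.

6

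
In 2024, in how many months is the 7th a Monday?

1

Check the 7th of each month of 2024: Jan 7: Sun, Feb 7: Wed, Mar 7: Thu, Apr 7: Sun, May 7: Tue, Jun 7: Fri, Jul 7: Sun, Aug 7: Wed, Sep 7: Sat, Oct 7: Mon, Nov 7: Thu, Dec 7: Sat.
Monday occurs in October — 1 month.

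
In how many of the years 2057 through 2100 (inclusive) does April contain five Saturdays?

11

April has 30 days; it has five Saturdays when Saturday falls among the first (month-length − 28) days — i.e. when April 1 is one of Saturday/Friday.
April 1 by year: 2057:Sun 2058:Mon 2059:Tue 2060:Thu 2061:Fri✓ 2062:Sat✓ 2063:Sun 2064:Tue 2065:Wed 2066:Thu 2067:Fri✓ 2068:Sun 2069:Mon 2070:Tue 2071:Wed …(14 more)… 2086:Mon 2087:Tue 2088:Thu 2089:Fri✓ 2090:Sat✓ 2091:Sun 2092:Tue 2093:Wed 2094:Thu 2095:Fri✓ 2096:Sun 2097:Mon 2098:Tue 2099:Wed 2100:Thu
Years with five Saturdays: 2061, 2062, 2067, 2072, 2073, 2078, 2079, 2084, 2089, 2090, 2095 → 11.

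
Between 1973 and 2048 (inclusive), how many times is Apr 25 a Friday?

Track Apr 25's weekday year by year (advancing +1, or +2 across a Feb 29):
  1973: Wed  1974: Thu (+1)  1975: Fri (+1) ✓  1976: Sun (+2)  1977: Mon (+1)
  1978: Tue (+1)  1979: Wed (+1)  1980: Fri (+2) ✓  1981: Sat (+1)  1982: Sun (+1)
  1983: Mon (+1)  1984: Wed (+2)  1985: Thu (+1)  1986: Fri (+1) ✓  … (48 more years) …
  2035: Wed (+1)  2036: Fri (+2) ✓  2037: Sat (+1)  2038: Sun (+1)  2039: Mon (+1)
  2040: Wed (+2)  2041: Thu (+1)  2042: Fri (+1) ✓  2043: Sat (+1)  2044: Mon (+2)
  2045: Tue (+1)  2046: Wed (+1)  2047: Thu (+1)  2048: Sat (+2)
Friday years: 1975, 1980, 1986, 1997, 2003, 2008, 2014, 2025, 2031, 2036, 2042 — 11 in total.

11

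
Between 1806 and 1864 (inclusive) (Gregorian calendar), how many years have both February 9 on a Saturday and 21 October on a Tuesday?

Check each year's weekday for February 9 and 21 October:
  1806: Sun/Tue  1807: Mon/Wed  1808: Tue/Fri  1809: Thu/Sat  1810: Fri/Sun  1811: Sat/Mon  1812: Sun/Wed  1813: Tue/Thu  1814: Wed/Fri  1815: Thu/Sat  1816: Fri/Mon  1817: Sun/Tue  1818: Mon/Wed  1819: Tue/Thu  …(31 more)…  1851: Sun/Tue  1852: Mon/Thu  1853: Wed/Fri  1854: Thu/Sat  1855: Fri/Sun  1856: Sat/Tue ✓  1857: Mon/Wed  1858: Tue/Thu  1859: Wed/Fri  1860: Thu/Sun  1861: Sat/Mon  1862: Sun/Tue  1863: Mon/Wed  1864: Tue/Fri
Both conditions hold in: 1828, 1856 — 2.

2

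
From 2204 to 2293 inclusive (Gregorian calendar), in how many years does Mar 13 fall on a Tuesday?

13

Track Mar 13's weekday year by year (advancing +1, or +2 across a Feb 29):
  2204: Tue ✓  2205: Wed (+1)  2206: Thu (+1)  2207: Fri (+1)  2208: Sun (+2)
  2209: Mon (+1)  2210: Tue (+1) ✓  2211: Wed (+1)  2212: Fri (+2)  2213: Sat (+1)
  2214: Sun (+1)  2215: Mon (+1)  2216: Wed (+2)  2217: Thu (+1)  … (62 more years) …
  2280: Sat (+2)  2281: Sun (+1)  2282: Mon (+1)  2283: Tue (+1) ✓  2284: Thu (+2)
  2285: Fri (+1)  2286: Sat (+1)  2287: Sun (+1)  2288: Tue (+2) ✓  2289: Wed (+1)
  2290: Thu (+1)  2291: Fri (+1)  2292: Sun (+2)  2293: Mon (+1)
Tuesday years: 2204, 2210, 2221, 2227, 2232, 2238, 2249, 2255, 2260, 2266, 2277, 2283, 2288 — 13 in total.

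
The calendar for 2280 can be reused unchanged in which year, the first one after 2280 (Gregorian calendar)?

Two years share a calendar iff Jan 1 falls on the same weekday and both are leap or both are common. 2280: Jan 1 is Thursday, leap year.
2281: Jan 1 Saturday, common
2282: Jan 1 Sunday, common
2283: Jan 1 Monday, common
2284: Jan 1 Tuesday, leap
2285: Jan 1 Thursday, common
2286: Jan 1 Friday, common
2287: Jan 1 Saturday, common
2288: Jan 1 Sunday, leap
2289: Jan 1 Tuesday, common
2290: Jan 1 Wednesday, common
2291: Jan 1 Thursday, common
2292: Jan 1 Friday, leap
2293: Jan 1 Sunday, common
2294: Jan 1 Monday, common
2295: Jan 1 Tuesday, common
2296: Jan 1 Wednesday, leap
2297: Jan 1 Friday, common
2298: Jan 1 Saturday, common
2299: Jan 1 Sunday, common
2300: Jan 1 Monday, common
2301: Jan 1 Tuesday, common
2302: Jan 1 Wednesday, common
2303: Jan 1 Thursday, common
2304: Jan 1 Friday, leap
2305: Jan 1 Sunday, common
2306: Jan 1 Monday, common
2307: Jan 1 Tuesday, common
2308: Jan 1 Wednesday, leap
2309: Jan 1 Friday, common
2310: Jan 1 Saturday, common
2311: Jan 1 Sunday, common
2312: Jan 1 Monday, leap
2313: Jan 1 Wednesday, common
2314: Jan 1 Thursday, common
2315: Jan 1 Friday, common
2316: Jan 1 Saturday, leap
2317: Jan 1 Monday, common
2318: Jan 1 Tuesday, common
2319: Jan 1 Wednesday, common
2320: Jan 1 Thursday, leap
2320 matches on both conditions.

2320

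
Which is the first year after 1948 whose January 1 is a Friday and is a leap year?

Jan 1 advances by 2 weekdays after a leap year and by 1 after a common year.
1948: Jan 1 is Thursday (leap).
1949: Saturday
1950: Sunday
1951: Monday
1952: Tuesday (leap)
1953: Thursday
1954: Friday
1955: Saturday
1956: Sunday (leap)
1957: Tuesday
1958: Wednesday
1959: Thursday
1960: Friday (leap)
1960 begins on a Friday and is a leap year.

1960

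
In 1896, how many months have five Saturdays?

4

A month of length L has five Saturdays iff its first Saturday is on day ≤ L−28 (so day 1–3 in a 31-day month, 1–2 in a 30-day month, day 1 in a leap February).
Checking each month of 1896: Jan starts Wed (31d); Feb starts Sat (29d) ✓; Mar starts Sun (31d); Apr starts Wed (30d); May starts Fri (31d) ✓; Jun starts Mon (30d); Jul starts Wed (31d); Aug starts Sat (31d) ✓; Sep starts Tue (30d); Oct starts Thu (31d) ✓; Nov starts Sun (30d); Dec starts Tue (31d).
Five-Saturday months: February, May, August, October → 4.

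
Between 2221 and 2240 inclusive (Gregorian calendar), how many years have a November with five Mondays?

November has 30 days; it has five Mondays when Monday falls among the first (month-length − 28) days — i.e. when November 1 is one of Monday/Sunday.
November 1 by year: 2221:Thu 2222:Fri 2223:Sat 2224:Mon✓ 2225:Tue 2226:Wed 2227:Thu 2228:Sat 2229:Sun✓ 2230:Mon✓ 2231:Tue 2232:Thu 2233:Fri 2234:Sat 2235:Sun✓ 2236:Tue 2237:Wed 2238:Thu 2239:Fri 2240:Sun✓
Years with five Mondays: 2224, 2229, 2230, 2235, 2240 → 5.

5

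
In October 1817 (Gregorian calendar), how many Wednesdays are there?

5

October 1817 has 31 days and begins on Wednesday.
The first Wednesday is October 1.
Wednesdays fall on 1, 8, 15, 22, 29 — that's 5.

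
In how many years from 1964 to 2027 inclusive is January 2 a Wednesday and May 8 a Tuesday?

0

Check each year's weekday for January 2 and May 8:
  1964: Thu/Fri  1965: Sat/Sat  1966: Sun/Sun  1967: Mon/Mon  1968: Tue/Wed  1969: Thu/Thu  1970: Fri/Fri  1971: Sat/Sat  1972: Sun/Mon  1973: Tue/Tue  1974: Wed/Wed  1975: Thu/Thu  1976: Fri/Sat  1977: Sun/Sun  …(36 more)…  2014: Thu/Thu  2015: Fri/Fri  2016: Sat/Sun  2017: Mon/Mon  2018: Tue/Tue  2019: Wed/Wed  2020: Thu/Fri  2021: Sat/Sat  2022: Sun/Sun  2023: Mon/Mon  2024: Tue/Wed  2025: Thu/Thu  2026: Fri/Fri  2027: Sat/Sat
Both conditions hold in: no year — 0.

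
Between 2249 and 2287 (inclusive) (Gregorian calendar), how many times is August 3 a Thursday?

Track August 3's weekday year by year (advancing +1, or +2 across a Feb 29):
  2249: Fri  2250: Sat (+1)  2251: Sun (+1)  2252: Tue (+2)  2253: Wed (+1)
  2254: Thu (+1) ✓  2255: Fri (+1)  2256: Sun (+2)  2257: Mon (+1)  2258: Tue (+1)
  2259: Wed (+1)  2260: Fri (+2)  2261: Sat (+1)  2262: Sun (+1)  … (11 more years) …
  2274: Mon (+1)  2275: Tue (+1)  2276: Thu (+2) ✓  2277: Fri (+1)  2278: Sat (+1)
  2279: Sun (+1)  2280: Tue (+2)  2281: Wed (+1)  2282: Thu (+1) ✓  2283: Fri (+1)
  2284: Sun (+2)  2285: Mon (+1)  2286: Tue (+1)  2287: Wed (+1)
Thursday years: 2254, 2265, 2271, 2276, 2282 — 5 in total.

5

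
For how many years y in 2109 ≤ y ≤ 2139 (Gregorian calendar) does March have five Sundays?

15

March has 31 days; it has five Sundays when Sunday falls among the first (month-length − 28) days — i.e. when March 1 is one of Sunday/Saturday/Friday.
March 1 by year: 2109:Fri✓ 2110:Sat✓ 2111:Sun✓ 2112:Tue 2113:Wed 2114:Thu 2115:Fri✓ 2116:Sun✓ 2117:Mon 2118:Tue 2119:Wed 2120:Fri✓ 2121:Sat✓ 2122:Sun✓ 2123:Mon 2124:Wed 2125:Thu 2126:Fri✓ 2127:Sat✓ 2128:Mon 2129:Tue 2130:Wed 2131:Thu 2132:Sat✓ 2133:Sun✓ 2134:Mon 2135:Tue 2136:Thu 2137:Fri✓ 2138:Sat✓ 2139:Sun✓
Years with five Sundays: 2109, 2110, 2111, 2115, 2116, 2120, 2121, 2122, 2126, 2127, 2132, 2133, 2137, 2138, 2139 → 15.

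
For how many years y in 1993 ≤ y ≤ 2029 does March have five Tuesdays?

March has 31 days; it has five Tuesdays when Tuesday falls among the first (month-length − 28) days — i.e. when March 1 is one of Tuesday/Monday/Sunday.
March 1 by year: 1993:Mon✓ 1994:Tue✓ 1995:Wed 1996:Fri 1997:Sat 1998:Sun✓ 1999:Mon✓ 2000:Wed 2001:Thu 2002:Fri 2003:Sat 2004:Mon✓ 2005:Tue✓ 2006:Wed 2007:Thu …(7 more)… 2015:Sun✓ 2016:Tue✓ 2017:Wed 2018:Thu 2019:Fri 2020:Sun✓ 2021:Mon✓ 2022:Tue✓ 2023:Wed 2024:Fri 2025:Sat 2026:Sun✓ 2027:Mon✓ 2028:Wed 2029:Thu
Years with five Tuesdays: 1993, 1994, 1998, 1999, 2004, 2005, 2009, 2010, 2011, 2015, 2016, 2020, 2021, 2022, 2026, 2027 → 16.

16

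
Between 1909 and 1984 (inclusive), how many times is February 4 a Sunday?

11

Track February 4's weekday year by year (advancing +1, or +2 across a Feb 29):
  1909: Thu  1910: Fri (+1)  1911: Sat (+1)  1912: Sun (+1) ✓  1913: Tue (+2)
  1914: Wed (+1)  1915: Thu (+1)  1916: Fri (+1)  1917: Sun (+2) ✓  1918: Mon (+1)
  1919: Tue (+1)  1920: Wed (+1)  1921: Fri (+2)  1922: Sat (+1)  … (48 more years) …
  1971: Thu (+1)  1972: Fri (+1)  1973: Sun (+2) ✓  1974: Mon (+1)  1975: Tue (+1)
  1976: Wed (+1)  1977: Fri (+2)  1978: Sat (+1)  1979: Sun (+1) ✓  1980: Mon (+1)
  1981: Wed (+2)  1982: Thu (+1)  1983: Fri (+1)  1984: Sat (+1)
Sunday years: 1912, 1917, 1923, 1934, 1940, 1945, 1951, 1962, 1968, 1973, 1979 — 11 in total.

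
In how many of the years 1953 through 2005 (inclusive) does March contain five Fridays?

March has 31 days; it has five Fridays when Friday falls among the first (month-length − 28) days — i.e. when March 1 is one of Friday/Thursday/Wednesday.
March 1 by year: 1953:Sun 1954:Mon 1955:Tue 1956:Thu✓ 1957:Fri✓ 1958:Sat 1959:Sun 1960:Tue 1961:Wed✓ 1962:Thu✓ 1963:Fri✓ 1964:Sun 1965:Mon 1966:Tue 1967:Wed✓ …(23 more)… 1991:Fri✓ 1992:Sun 1993:Mon 1994:Tue 1995:Wed✓ 1996:Fri✓ 1997:Sat 1998:Sun 1999:Mon 2000:Wed✓ 2001:Thu✓ 2002:Fri✓ 2003:Sat 2004:Mon 2005:Tue
Years with five Fridays: 1956, 1957, 1961, 1962, 1963, 1967, 1968, 1972, 1973, 1974, 1978, 1979, 1984, 1985, 1989, 1990, 1991, 1995, 1996, 2000, 2001, 2002 → 22.

22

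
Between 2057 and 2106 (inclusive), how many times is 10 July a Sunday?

7

Track 10 July's weekday year by year (advancing +1, or +2 across a Feb 29):
  2057: Tue  2058: Wed (+1)  2059: Thu (+1)  2060: Sat (+2)  2061: Sun (+1) ✓
  2062: Mon (+1)  2063: Tue (+1)  2064: Thu (+2)  2065: Fri (+1)  2066: Sat (+1)
  2067: Sun (+1) ✓  2068: Tue (+2)  2069: Wed (+1)  2070: Thu (+1)  … (22 more years) …
  2093: Fri (+1)  2094: Sat (+1)  2095: Sun (+1) ✓  2096: Tue (+2)  2097: Wed (+1)
  2098: Thu (+1)  2099: Fri (+1)  2100: Sat (+1)  2101: Sun (+1) ✓  2102: Mon (+1)
  2103: Tue (+1)  2104: Thu (+2)  2105: Fri (+1)  2106: Sat (+1)
Sunday years: 2061, 2067, 2072, 2078, 2089, 2095, 2101 — 7 in total.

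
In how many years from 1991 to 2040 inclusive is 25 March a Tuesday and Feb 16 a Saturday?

Check each year's weekday for 25 March and Feb 16:
  1991: Mon/Sat  1992: Wed/Sun  1993: Thu/Tue  1994: Fri/Wed  1995: Sat/Thu  1996: Mon/Fri  1997: Tue/Sun  1998: Wed/Mon  1999: Thu/Tue  2000: Sat/Wed  2001: Sun/Fri  2002: Mon/Sat  2003: Tue/Sun  2004: Thu/Mon  …(22 more)…  2027: Thu/Tue  2028: Sat/Wed  2029: Sun/Fri  2030: Mon/Sat  2031: Tue/Sun  2032: Thu/Mon  2033: Fri/Wed  2034: Sat/Thu  2035: Sun/Fri  2036: Tue/Sat ✓  2037: Wed/Mon  2038: Thu/Tue  2039: Fri/Wed  2040: Sun/Thu
Both conditions hold in: 2008, 2036 — 2.

2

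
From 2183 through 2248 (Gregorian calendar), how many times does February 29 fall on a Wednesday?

3

Leap years in 2183–2248: 16 of them.
Feb 29 weekday advances by 5 (mod 7) from one leap year to the next four years later (or differs when a century non-leap intervenes).
Leap-day weekdays: 2184:Sun 2188:Fri 2192:Wed✓ 2196:Mon 2204:Wed✓ 2208:Mon 2212:Sat 2216:Thu 2220:Tue 2224:Sun 2228:Fri 2232:Wed✓ 2236:Mon 2240:Sat 2244:Thu 2248:Tue
Wednesday: 2192, 2204, 2232 → 3.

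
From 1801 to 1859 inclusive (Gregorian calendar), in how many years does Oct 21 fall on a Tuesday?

Track Oct 21's weekday year by year (advancing +1, or +2 across a Feb 29):
  1801: Wed  1802: Thu (+1)  1803: Fri (+1)  1804: Sun (+2)  1805: Mon (+1)
  1806: Tue (+1) ✓  1807: Wed (+1)  1808: Fri (+2)  1809: Sat (+1)  1810: Sun (+1)
  1811: Mon (+1)  1812: Wed (+2)  1813: Thu (+1)  1814: Fri (+1)  … (31 more years) …
  1846: Wed (+1)  1847: Thu (+1)  1848: Sat (+2)  1849: Sun (+1)  1850: Mon (+1)
  1851: Tue (+1) ✓  1852: Thu (+2)  1853: Fri (+1)  1854: Sat (+1)  1855: Sun (+1)
  1856: Tue (+2) ✓  1857: Wed (+1)  1858: Thu (+1)  1859: Fri (+1)
Tuesday years: 1806, 1817, 1823, 1828, 1834, 1845, 1851, 1856 — 8 in total.

8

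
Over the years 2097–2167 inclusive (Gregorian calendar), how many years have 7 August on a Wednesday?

10

Track 7 August's weekday year by year (advancing +1, or +2 across a Feb 29):
  2097: Wed ✓  2098: Thu (+1)  2099: Fri (+1)  2100: Sat (+1)  2101: Sun (+1)
  2102: Mon (+1)  2103: Tue (+1)  2104: Thu (+2)  2105: Fri (+1)  2106: Sat (+1)
  2107: Sun (+1)  2108: Tue (+2)  2109: Wed (+1) ✓  2110: Thu (+1)  … (43 more years) …
  2154: Wed (+1) ✓  2155: Thu (+1)  2156: Sat (+2)  2157: Sun (+1)  2158: Mon (+1)
  2159: Tue (+1)  2160: Thu (+2)  2161: Fri (+1)  2162: Sat (+1)  2163: Sun (+1)
  2164: Tue (+2)  2165: Wed (+1) ✓  2166: Thu (+1)  2167: Fri (+1)
Wednesday years: 2097, 2109, 2115, 2120, 2126, 2137, 2143, 2148, 2154, 2165 — 10 in total.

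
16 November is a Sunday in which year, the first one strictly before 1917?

From one year to the next, a fixed date's weekday advances by 1, or by 2 when a Feb 29 lies between the two dates.
1917: November 16 is Friday.
1916: Thursday (−1)
1915: Tuesday (−2)
1914: Monday (−1)
1913: Sunday (−1)
16 November falls on a Sunday in 1913.

1913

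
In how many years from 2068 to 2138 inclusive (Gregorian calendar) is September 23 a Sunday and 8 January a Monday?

Check each year's weekday for September 23 and 8 January:
  2068: Sun/Sun  2069: Mon/Tue  2070: Tue/Wed  2071: Wed/Thu  2072: Fri/Fri  2073: Sat/Sun  2074: Sun/Mon ✓  2075: Mon/Tue  2076: Wed/Wed  2077: Thu/Fri  2078: Fri/Sat  2079: Sat/Sun  2080: Mon/Mon  2081: Tue/Wed  …(43 more)…  2125: Sun/Mon ✓  2126: Mon/Tue  2127: Tue/Wed  2128: Thu/Thu  2129: Fri/Sat  2130: Sat/Sun  2131: Sun/Mon ✓  2132: Tue/Tue  2133: Wed/Thu  2134: Thu/Fri  2135: Fri/Sat  2136: Sun/Sun  2137: Mon/Tue  2138: Tue/Wed
Both conditions hold in: 2074, 2085, 2091, 2103, 2114, 2125, 2131 — 7.

7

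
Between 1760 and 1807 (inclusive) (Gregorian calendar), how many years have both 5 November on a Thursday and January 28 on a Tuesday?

1

Check each year's weekday for 5 November and January 28:
  1760: Wed/Mon  1761: Thu/Wed  1762: Fri/Thu  1763: Sat/Fri  1764: Mon/Sat  1765: Tue/Mon  1766: Wed/Tue  1767: Thu/Wed  1768: Sat/Thu  1769: Sun/Sat  1770: Mon/Sun  1771: Tue/Mon  1772: Thu/Tue ✓  1773: Fri/Thu  …(20 more)…  1794: Wed/Tue  1795: Thu/Wed  1796: Sat/Thu  1797: Sun/Sat  1798: Mon/Sun  1799: Tue/Mon  1800: Wed/Tue  1801: Thu/Wed  1802: Fri/Thu  1803: Sat/Fri  1804: Mon/Sat  1805: Tue/Mon  1806: Wed/Tue  1807: Thu/Wed
Both conditions hold in: 1772 — 1.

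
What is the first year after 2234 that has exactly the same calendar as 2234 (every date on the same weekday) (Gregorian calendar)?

2245

Two years share a calendar iff Jan 1 falls on the same weekday and both are leap or both are common. 2234: Jan 1 is Wednesday, common year.
2235: Jan 1 Thursday, common
2236: Jan 1 Friday, leap
2237: Jan 1 Sunday, common
2238: Jan 1 Monday, common
2239: Jan 1 Tuesday, common
2240: Jan 1 Wednesday, leap
2241: Jan 1 Friday, common
2242: Jan 1 Saturday, common
2243: Jan 1 Sunday, common
2244: Jan 1 Monday, leap
2245: Jan 1 Wednesday, common
2245 matches on both conditions.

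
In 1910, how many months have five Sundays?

A month of length L has five Sundays iff its first Sunday is on day ≤ L−28 (so day 1–3 in a 31-day month, 1–2 in a 30-day month, day 1 in a leap February).
Checking each month of 1910: Jan starts Sat (31d) ✓; Feb starts Tue (28d); Mar starts Tue (31d); Apr starts Fri (30d); May starts Sun (31d) ✓; Jun starts Wed (30d); Jul starts Fri (31d) ✓; Aug starts Mon (31d); Sep starts Thu (30d); Oct starts Sat (31d) ✓; Nov starts Tue (30d); Dec starts Thu (31d).
Five-Sunday months: January, May, July, October → 4.

4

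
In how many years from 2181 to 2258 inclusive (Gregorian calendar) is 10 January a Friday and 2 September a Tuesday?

Check each year's weekday for 10 January and 2 September:
  2181: Wed/Sun  2182: Thu/Mon  2183: Fri/Tue ✓  2184: Sat/Thu  2185: Mon/Fri  2186: Tue/Sat  2187: Wed/Sun  2188: Thu/Tue  2189: Sat/Wed  2190: Sun/Thu  2191: Mon/Fri  2192: Tue/Sun  2193: Thu/Mon  2194: Fri/Tue ✓  …(50 more)…  2245: Fri/Tue ✓  2246: Sat/Wed  2247: Sun/Thu  2248: Mon/Sat  2249: Wed/Sun  2250: Thu/Mon  2251: Fri/Tue ✓  2252: Sat/Thu  2253: Mon/Fri  2254: Tue/Sat  2255: Wed/Sun  2256: Thu/Tue  2257: Sat/Wed  2258: Sun/Thu
Both conditions hold in: 2183, 2194, 2200, 2206, 2217, 2223, 2234, 2245, 2251 — 9.

9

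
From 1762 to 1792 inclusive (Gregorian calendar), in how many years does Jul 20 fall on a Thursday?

4

Track Jul 20's weekday year by year (advancing +1, or +2 across a Feb 29):
  1762: Tue  1763: Wed (+1)  1764: Fri (+2)  1765: Sat (+1)  1766: Sun (+1)
  1767: Mon (+1)  1768: Wed (+2)  1769: Thu (+1) ✓  1770: Fri (+1)  1771: Sat (+1)
  1772: Mon (+2)  1773: Tue (+1)  1774: Wed (+1)  1775: Thu (+1) ✓  … (3 more years) …
  1779: Tue (+1)  1780: Thu (+2) ✓  1781: Fri (+1)  1782: Sat (+1)  1783: Sun (+1)
  1784: Tue (+2)  1785: Wed (+1)  1786: Thu (+1) ✓  1787: Fri (+1)  1788: Sun (+2)
  1789: Mon (+1)  1790: Tue (+1)  1791: Wed (+1)  1792: Fri (+2)
Thursday years: 1769, 1775, 1780, 1786 — 4 in total.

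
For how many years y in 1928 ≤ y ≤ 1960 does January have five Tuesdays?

14

January has 31 days; it has five Tuesdays when Tuesday falls among the first (month-length − 28) days — i.e. when January 1 is one of Tuesday/Monday/Sunday.
January 1 by year: 1928:Sun✓ 1929:Tue✓ 1930:Wed 1931:Thu 1932:Fri 1933:Sun✓ 1934:Mon✓ 1935:Tue✓ 1936:Wed 1937:Fri 1938:Sat 1939:Sun✓ 1940:Mon✓ 1941:Wed 1942:Thu …(3 more)… 1946:Tue✓ 1947:Wed 1948:Thu 1949:Sat 1950:Sun✓ 1951:Mon✓ 1952:Tue✓ 1953:Thu 1954:Fri 1955:Sat 1956:Sun✓ 1957:Tue✓ 1958:Wed 1959:Thu 1960:Fri
Years with five Tuesdays: 1928, 1929, 1933, 1934, 1935, 1939, 1940, 1945, 1946, 1950, 1951, 1952, 1956, 1957 → 14.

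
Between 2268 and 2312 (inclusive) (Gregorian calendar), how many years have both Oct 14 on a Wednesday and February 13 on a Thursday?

Check each year's weekday for Oct 14 and February 13:
  2268: Wed/Thu ✓  2269: Thu/Sat  2270: Fri/Sun  2271: Sat/Mon  2272: Mon/Tue  2273: Tue/Thu  2274: Wed/Fri  2275: Thu/Sat  2276: Sat/Sun  2277: Sun/Tue  2278: Mon/Wed  2279: Tue/Thu  2280: Thu/Fri  2281: Fri/Sun  …(17 more)…  2299: Sat/Mon  2300: Sun/Tue  2301: Mon/Wed  2302: Tue/Thu  2303: Wed/Fri  2304: Fri/Sat  2305: Sat/Mon  2306: Sun/Tue  2307: Mon/Wed  2308: Wed/Thu ✓  2309: Thu/Sat  2310: Fri/Sun  2311: Sat/Mon  2312: Mon/Tue
Both conditions hold in: 2268, 2296, 2308 — 3.

3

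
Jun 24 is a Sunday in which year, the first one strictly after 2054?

2057

From one year to the next, a fixed date's weekday advances by 1, or by 2 when a Feb 29 lies between the two dates.
2054: June 24 is Wednesday.
2055: Thursday (+1)
2056: Saturday (+2)
2057: Sunday (+1)
Jun 24 falls on a Sunday in 2057.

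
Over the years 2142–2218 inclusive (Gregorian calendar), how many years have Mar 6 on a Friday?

12

Track Mar 6's weekday year by year (advancing +1, or +2 across a Feb 29):
  2142: Tue  2143: Wed (+1)  2144: Fri (+2) ✓  2145: Sat (+1)  2146: Sun (+1)
  2147: Mon (+1)  2148: Wed (+2)  2149: Thu (+1)  2150: Fri (+1) ✓  2151: Sat (+1)
  2152: Mon (+2)  2153: Tue (+1)  2154: Wed (+1)  2155: Thu (+1)  … (49 more years) …
  2205: Wed (+1)  2206: Thu (+1)  2207: Fri (+1) ✓  2208: Sun (+2)  2209: Mon (+1)
  2210: Tue (+1)  2211: Wed (+1)  2212: Fri (+2) ✓  2213: Sat (+1)  2214: Sun (+1)
  2215: Mon (+1)  2216: Wed (+2)  2217: Thu (+1)  2218: Fri (+1) ✓
Friday years: 2144, 2150, 2161, 2167, 2172, 2178, 2189, 2195, 2201, 2207, 2212, 2218 — 12 in total.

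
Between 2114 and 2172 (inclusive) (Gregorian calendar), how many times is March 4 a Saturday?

8

Track March 4's weekday year by year (advancing +1, or +2 across a Feb 29):
  2114: Sun  2115: Mon (+1)  2116: Wed (+2)  2117: Thu (+1)  2118: Fri (+1)
  2119: Sat (+1) ✓  2120: Mon (+2)  2121: Tue (+1)  2122: Wed (+1)  2123: Thu (+1)
  2124: Sat (+2) ✓  2125: Sun (+1)  2126: Mon (+1)  2127: Tue (+1)  … (31 more years) …
  2159: Sun (+1)  2160: Tue (+2)  2161: Wed (+1)  2162: Thu (+1)  2163: Fri (+1)
  2164: Sun (+2)  2165: Mon (+1)  2166: Tue (+1)  2167: Wed (+1)  2168: Fri (+2)
  2169: Sat (+1) ✓  2170: Sun (+1)  2171: Mon (+1)  2172: Wed (+2)
Saturday years: 2119, 2124, 2130, 2141, 2147, 2152, 2158, 2169 — 8 in total.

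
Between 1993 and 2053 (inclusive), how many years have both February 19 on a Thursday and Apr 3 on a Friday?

6

Check each year's weekday for February 19 and Apr 3:
  1993: Fri/Sat  1994: Sat/Sun  1995: Sun/Mon  1996: Mon/Wed  1997: Wed/Thu  1998: Thu/Fri ✓  1999: Fri/Sat  2000: Sat/Mon  2001: Mon/Tue  2002: Tue/Wed  2003: Wed/Thu  2004: Thu/Sat  2005: Sat/Sun  2006: Sun/Mon  …(33 more)…  2040: Sun/Tue  2041: Tue/Wed  2042: Wed/Thu  2043: Thu/Fri ✓  2044: Fri/Sun  2045: Sun/Mon  2046: Mon/Tue  2047: Tue/Wed  2048: Wed/Fri  2049: Fri/Sat  2050: Sat/Sun  2051: Sun/Mon  2052: Mon/Wed  2053: Wed/Thu
Both conditions hold in: 1998, 2009, 2015, 2026, 2037, 2043 — 6.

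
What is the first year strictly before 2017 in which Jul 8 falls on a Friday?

2016

From one year to the next, a fixed date's weekday advances by 1, or by 2 when a Feb 29 lies between the two dates.
2017: July 8 is Saturday.
2016: Friday (−1)
Jul 8 falls on a Friday in 2016.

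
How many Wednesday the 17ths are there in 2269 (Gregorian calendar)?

3

Check the 17th of each month of 2269: Jan 17: Sun, Feb 17: Wed, Mar 17: Wed, Apr 17: Sat, May 17: Mon, Jun 17: Thu, Jul 17: Sat, Aug 17: Tue, Sep 17: Fri, Oct 17: Sun, Nov 17: Wed, Dec 17: Fri.
Wednesday occurs in February, March, November — 3 months.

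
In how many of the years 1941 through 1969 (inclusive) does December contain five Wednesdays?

13

December has 31 days; it has five Wednesdays when Wednesday falls among the first (month-length − 28) days — i.e. when December 1 is one of Wednesday/Tuesday/Monday.
December 1 by year: 1941:Mon✓ 1942:Tue✓ 1943:Wed✓ 1944:Fri 1945:Sat 1946:Sun 1947:Mon✓ 1948:Wed✓ 1949:Thu 1950:Fri 1951:Sat 1952:Mon✓ 1953:Tue✓ 1954:Wed✓ 1955:Thu 1956:Sat 1957:Sun 1958:Mon✓ 1959:Tue✓ 1960:Thu 1961:Fri 1962:Sat 1963:Sun 1964:Tue✓ 1965:Wed✓ 1966:Thu 1967:Fri 1968:Sun 1969:Mon✓
Years with five Wednesdays: 1941, 1942, 1943, 1947, 1948, 1952, 1953, 1954, 1958, 1959, 1964, 1965, 1969 → 13.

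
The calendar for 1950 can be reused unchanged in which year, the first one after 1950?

Two years share a calendar iff Jan 1 falls on the same weekday and both are leap or both are common. 1950: Jan 1 is Sunday, common year.
1951: Jan 1 Monday, common
1952: Jan 1 Tuesday, leap
1953: Jan 1 Thursday, common
1954: Jan 1 Friday, common
1955: Jan 1 Saturday, common
1956: Jan 1 Sunday, leap
1957: Jan 1 Tuesday, common
1958: Jan 1 Wednesday, common
1959: Jan 1 Thursday, common
1960: Jan 1 Friday, leap
1961: Jan 1 Sunday, common
1961 matches on both conditions.

1961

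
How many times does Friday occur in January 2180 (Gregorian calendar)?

January 2180 has 31 days and begins on Saturday.
The first Friday is January 7.
Fridays fall on 7, 14, 21, 28 — that's 4.

4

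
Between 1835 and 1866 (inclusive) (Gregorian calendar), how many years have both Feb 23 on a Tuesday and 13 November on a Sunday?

2

Check each year's weekday for Feb 23 and 13 November:
  1835: Mon/Fri  1836: Tue/Sun ✓  1837: Thu/Mon  1838: Fri/Tue  1839: Sat/Wed  1840: Sun/Fri  1841: Tue/Sat  1842: Wed/Sun  1843: Thu/Mon  1844: Fri/Wed  1845: Sun/Thu  1846: Mon/Fri  1847: Tue/Sat  1848: Wed/Mon  …(4 more)…  1853: Wed/Sun  1854: Thu/Mon  1855: Fri/Tue  1856: Sat/Thu  1857: Mon/Fri  1858: Tue/Sat  1859: Wed/Sun  1860: Thu/Tue  1861: Sat/Wed  1862: Sun/Thu  1863: Mon/Fri  1864: Tue/Sun ✓  1865: Thu/Mon  1866: Fri/Tue
Both conditions hold in: 1836, 1864 — 2.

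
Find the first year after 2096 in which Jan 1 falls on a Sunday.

2102

Jan 1 advances by 2 weekdays after a leap year and by 1 after a common year.
2096: Jan 1 is Sunday (leap).
2097: Tuesday
2098: Wednesday
2099: Thursday
2100: Friday
2101: Saturday
2102: Sunday
2102 begins on a Sunday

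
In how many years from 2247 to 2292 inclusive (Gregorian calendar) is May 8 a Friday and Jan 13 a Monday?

Check each year's weekday for May 8 and Jan 13:
  2247: Sat/Wed  2248: Mon/Thu  2249: Tue/Sat  2250: Wed/Sun  2251: Thu/Mon  2252: Sat/Tue  2253: Sun/Thu  2254: Mon/Fri  2255: Tue/Sat  2256: Thu/Sun  2257: Fri/Tue  2258: Sat/Wed  2259: Sun/Thu  2260: Tue/Fri  …(18 more)…  2279: Thu/Mon  2280: Sat/Tue  2281: Sun/Thu  2282: Mon/Fri  2283: Tue/Sat  2284: Thu/Sun  2285: Fri/Tue  2286: Sat/Wed  2287: Sun/Thu  2288: Tue/Fri  2289: Wed/Sun  2290: Thu/Mon  2291: Fri/Tue  2292: Sun/Wed
Both conditions hold in: 2268 — 1.

1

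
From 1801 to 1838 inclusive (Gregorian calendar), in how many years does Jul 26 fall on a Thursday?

6

Track Jul 26's weekday year by year (advancing +1, or +2 across a Feb 29):
  1801: Sun  1802: Mon (+1)  1803: Tue (+1)  1804: Thu (+2) ✓  1805: Fri (+1)
  1806: Sat (+1)  1807: Sun (+1)  1808: Tue (+2)  1809: Wed (+1)  1810: Thu (+1) ✓
  1811: Fri (+1)  1812: Sun (+2)  1813: Mon (+1)  1814: Tue (+1)  … (10 more years) …
  1825: Tue (+1)  1826: Wed (+1)  1827: Thu (+1) ✓  1828: Sat (+2)  1829: Sun (+1)
  1830: Mon (+1)  1831: Tue (+1)  1832: Thu (+2) ✓  1833: Fri (+1)  1834: Sat (+1)
  1835: Sun (+1)  1836: Tue (+2)  1837: Wed (+1)  1838: Thu (+1) ✓
Thursday years: 1804, 1810, 1821, 1827, 1832, 1838 — 6 in total.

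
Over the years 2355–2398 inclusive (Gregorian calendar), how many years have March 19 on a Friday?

5

Track March 19's weekday year by year (advancing +1, or +2 across a Feb 29):
  2355: Sat  2356: Mon (+2)  2357: Tue (+1)  2358: Wed (+1)  2359: Thu (+1)
  2360: Sat (+2)  2361: Sun (+1)  2362: Mon (+1)  2363: Tue (+1)  2364: Thu (+2)
  2365: Fri (+1) ✓  2366: Sat (+1)  2367: Sun (+1)  2368: Tue (+2)  … (16 more years) …
  2385: Tue (+1)  2386: Wed (+1)  2387: Thu (+1)  2388: Sat (+2)  2389: Sun (+1)
  2390: Mon (+1)  2391: Tue (+1)  2392: Thu (+2)  2393: Fri (+1) ✓  2394: Sat (+1)
  2395: Sun (+1)  2396: Tue (+2)  2397: Wed (+1)  2398: Thu (+1)
Friday years: 2365, 2371, 2376, 2382, 2393 — 5 in total.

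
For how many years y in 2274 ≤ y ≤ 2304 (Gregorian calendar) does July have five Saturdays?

13

July has 31 days; it has five Saturdays when Saturday falls among the first (month-length − 28) days — i.e. when July 1 is one of Saturday/Friday/Thursday.
July 1 by year: 2274:Wed 2275:Thu✓ 2276:Sat✓ 2277:Sun 2278:Mon 2279:Tue 2280:Thu✓ 2281:Fri✓ 2282:Sat✓ 2283:Sun 2284:Tue 2285:Wed 2286:Thu✓ 2287:Fri✓ 2288:Sun 2289:Mon 2290:Tue 2291:Wed 2292:Fri✓ 2293:Sat✓ 2294:Sun 2295:Mon 2296:Wed 2297:Thu✓ 2298:Fri✓ 2299:Sat✓ 2300:Sun 2301:Mon 2302:Tue 2303:Wed 2304:Fri✓
Years with five Saturdays: 2275, 2276, 2280, 2281, 2282, 2286, 2287, 2292, 2293, 2297, 2298, 2299, 2304 → 13.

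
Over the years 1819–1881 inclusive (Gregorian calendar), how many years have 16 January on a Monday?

8

Track 16 January's weekday year by year (advancing +1, or +2 across a Feb 29):
  1819: Sat  1820: Sun (+1)  1821: Tue (+2)  1822: Wed (+1)  1823: Thu (+1)
  1824: Fri (+1)  1825: Sun (+2)  1826: Mon (+1) ✓  1827: Tue (+1)  1828: Wed (+1)
  1829: Fri (+2)  1830: Sat (+1)  1831: Sun (+1)  1832: Mon (+1) ✓  … (35 more years) …
  1868: Thu (+1)  1869: Sat (+2)  1870: Sun (+1)  1871: Mon (+1) ✓  1872: Tue (+1)
  1873: Thu (+2)  1874: Fri (+1)  1875: Sat (+1)  1876: Sun (+1)  1877: Tue (+2)
  1878: Wed (+1)  1879: Thu (+1)  1880: Fri (+1)  1881: Sun (+2)
Monday years: 1826, 1832, 1837, 1843, 1854, 1860, 1865, 1871 — 8 in total.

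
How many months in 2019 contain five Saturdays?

A month of length L has five Saturdays iff its first Saturday is on day ≤ L−28 (so day 1–3 in a 31-day month, 1–2 in a 30-day month, day 1 in a leap February).
Checking each month of 2019: Jan starts Tue (31d); Feb starts Fri (28d); Mar starts Fri (31d) ✓; Apr starts Mon (30d); May starts Wed (31d); Jun starts Sat (30d) ✓; Jul starts Mon (31d); Aug starts Thu (31d) ✓; Sep starts Sun (30d); Oct starts Tue (31d); Nov starts Fri (30d) ✓; Dec starts Sun (31d).
Five-Saturday months: March, June, August, November → 4.

4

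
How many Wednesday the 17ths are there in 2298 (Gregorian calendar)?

1

Check the 17th of each month of 2298: Jan 17: Mon, Feb 17: Thu, Mar 17: Thu, Apr 17: Sun, May 17: Tue, Jun 17: Fri, Jul 17: Sun, Aug 17: Wed, Sep 17: Sat, Oct 17: Mon, Nov 17: Thu, Dec 17: Sat.
Wednesday occurs in August — 1 month.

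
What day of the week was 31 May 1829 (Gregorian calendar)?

Sunday

January 1, 1829 is a Thursday.
May 31 is day 151 of the year, i.e. 150 days after Jan 1.
150 mod 7 = 3, so advance 3 weekdays from Thursday: Sunday.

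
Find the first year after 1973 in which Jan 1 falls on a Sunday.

Jan 1 advances by 2 weekdays after a leap year and by 1 after a common year.
1973: Jan 1 is Monday.
1974: Tuesday
1975: Wednesday
1976: Thursday (leap)
1977: Saturday
1978: Sunday
1978 begins on a Sunday

1978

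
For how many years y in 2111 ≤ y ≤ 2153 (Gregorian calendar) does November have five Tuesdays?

November has 30 days; it has five Tuesdays when Tuesday falls among the first (month-length − 28) days — i.e. when November 1 is one of Tuesday/Monday.
November 1 by year: 2111:Sun 2112:Tue✓ 2113:Wed 2114:Thu 2115:Fri 2116:Sun 2117:Mon✓ 2118:Tue✓ 2119:Wed 2120:Fri 2121:Sat 2122:Sun 2123:Mon✓ 2124:Wed 2125:Thu …(13 more)… 2139:Sun 2140:Tue✓ 2141:Wed 2142:Thu 2143:Fri 2144:Sun 2145:Mon✓ 2146:Tue✓ 2147:Wed 2148:Fri 2149:Sat 2150:Sun 2151:Mon✓ 2152:Wed 2153:Thu
Years with five Tuesdays: 2112, 2117, 2118, 2123, 2128, 2129, 2134, 2135, 2140, 2145, 2146, 2151 → 12.

12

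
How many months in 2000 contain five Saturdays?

A month of length L has five Saturdays iff its first Saturday is on day ≤ L−28 (so day 1–3 in a 31-day month, 1–2 in a 30-day month, day 1 in a leap February).
Checking each month of 2000: Jan starts Sat (31d) ✓; Feb starts Tue (29d); Mar starts Wed (31d); Apr starts Sat (30d) ✓; May starts Mon (31d); Jun starts Thu (30d); Jul starts Sat (31d) ✓; Aug starts Tue (31d); Sep starts Fri (30d) ✓; Oct starts Sun (31d); Nov starts Wed (30d); Dec starts Fri (31d) ✓.
Five-Saturday months: January, April, July, September, December → 5.

5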